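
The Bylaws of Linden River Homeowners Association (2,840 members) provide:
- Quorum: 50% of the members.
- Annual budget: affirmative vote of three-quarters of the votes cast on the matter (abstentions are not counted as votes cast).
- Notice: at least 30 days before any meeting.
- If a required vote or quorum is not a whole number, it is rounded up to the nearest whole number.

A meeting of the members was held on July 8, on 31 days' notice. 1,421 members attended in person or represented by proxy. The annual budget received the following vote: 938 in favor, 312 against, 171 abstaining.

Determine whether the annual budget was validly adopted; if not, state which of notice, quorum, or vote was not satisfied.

Valid — all requirements satisfied.

Notice: 31 days given; 30 required. Satisfied.
Quorum: 50% of 2,840 = 1,420; 1,421 present. Satisfied.
Vote: requires three-fourths of the votes cast (1,421 − 171 abstaining = 1,250); 3/4 of 1250 = 937.50, rounded up to 938, so 938 needed; 938 in favor. Satisfied.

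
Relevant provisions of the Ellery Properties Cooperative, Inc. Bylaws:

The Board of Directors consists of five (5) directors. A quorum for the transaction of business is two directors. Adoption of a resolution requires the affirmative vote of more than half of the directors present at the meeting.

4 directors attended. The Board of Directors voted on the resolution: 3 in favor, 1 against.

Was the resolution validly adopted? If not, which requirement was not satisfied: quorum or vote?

Quorum: 4 present; quorum is 2. Satisfied.
Vote: the resolution requires a majority of the directors present (4). A majority of 4 is 3, so 3 affirmative votes are needed; 3 voted in favor. Satisfied.

Valid — all requirements satisfied.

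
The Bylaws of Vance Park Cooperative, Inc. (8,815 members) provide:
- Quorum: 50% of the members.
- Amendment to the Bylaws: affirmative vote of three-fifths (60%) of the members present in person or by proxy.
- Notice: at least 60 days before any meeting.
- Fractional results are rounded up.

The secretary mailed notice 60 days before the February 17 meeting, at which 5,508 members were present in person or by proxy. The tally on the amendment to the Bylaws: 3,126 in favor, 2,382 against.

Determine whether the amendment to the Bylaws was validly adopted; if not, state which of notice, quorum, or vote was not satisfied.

Invalid — vote requirement not satisfied.

Notice: 60 days given; 60 required. Satisfied.
Quorum: 50% of 8,815 = 4,407.50, rounded up to 4,408; 5,508 present. Satisfied.
Vote: requires three-fifths of those present (5,508); 3/5 of 5508 = 3304.80, rounded up to 3305, so 3,305 needed; 3,126 in favor. Not satisfied.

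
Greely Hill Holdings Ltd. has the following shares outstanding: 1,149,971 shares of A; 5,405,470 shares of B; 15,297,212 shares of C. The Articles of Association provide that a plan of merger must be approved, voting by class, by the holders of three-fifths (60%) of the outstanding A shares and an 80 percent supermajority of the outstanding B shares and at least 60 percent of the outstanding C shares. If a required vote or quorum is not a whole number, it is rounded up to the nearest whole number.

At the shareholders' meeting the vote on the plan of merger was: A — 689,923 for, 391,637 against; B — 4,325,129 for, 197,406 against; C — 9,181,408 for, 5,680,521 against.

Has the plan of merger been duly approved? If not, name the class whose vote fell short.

Not approved — the A shares did not give the required vote.

A: 3/5 of 1149971 = 689982.60, rounded up to 689983; 689,983 required, 689,923 in favor — not approved.
B: 4/5 of 5405470 = 4324376; 4,324,376 required, 4,325,129 in favor — approved.
C: 3/5 of 15297212 = 9178327.20, rounded up to 9178328; 9,178,328 required, 9,181,408 in favor — approved.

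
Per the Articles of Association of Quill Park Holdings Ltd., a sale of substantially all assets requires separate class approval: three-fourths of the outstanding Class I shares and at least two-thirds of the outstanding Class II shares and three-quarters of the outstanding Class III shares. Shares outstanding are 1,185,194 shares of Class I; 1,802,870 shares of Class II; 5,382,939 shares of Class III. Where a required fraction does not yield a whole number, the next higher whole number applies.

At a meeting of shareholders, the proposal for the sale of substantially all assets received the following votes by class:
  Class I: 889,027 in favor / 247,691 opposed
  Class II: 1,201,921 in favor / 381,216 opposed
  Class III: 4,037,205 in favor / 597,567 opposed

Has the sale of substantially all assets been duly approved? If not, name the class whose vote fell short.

Approved — every class gave the required vote.

Class I: 3/4 of 1185194 = 888895.50, rounded up to 888896; 888,896 required, 889,027 in favor — approved.
Class II: 2/3 of 1802870 = 1201913.33, rounded up to 1201914; 1,201,914 required, 1,201,921 in favor — approved.
Class III: 3/4 of 5382939 = 4037204.25, rounded up to 4037205; 4,037,205 required, 4,037,205 in favor — approved.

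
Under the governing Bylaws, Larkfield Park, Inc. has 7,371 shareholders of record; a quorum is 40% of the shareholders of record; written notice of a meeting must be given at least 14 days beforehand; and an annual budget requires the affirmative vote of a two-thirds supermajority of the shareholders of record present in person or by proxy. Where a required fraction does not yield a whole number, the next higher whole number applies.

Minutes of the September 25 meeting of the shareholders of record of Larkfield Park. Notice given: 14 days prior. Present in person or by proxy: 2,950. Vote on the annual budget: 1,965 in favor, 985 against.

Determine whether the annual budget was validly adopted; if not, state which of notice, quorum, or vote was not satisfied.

Notice: 14 days given; 14 required. Satisfied.
Quorum: 40% of 7,371 = 2,948.40, rounded up to 2,949; 2,950 present. Satisfied.
Vote: requires two-thirds of those present (2,950); 2/3 of 2950 = 1966.67, rounded up to 1967, so 1,967 needed; 1,965 in favor. Not satisfied.

Invalid — vote requirement not satisfied.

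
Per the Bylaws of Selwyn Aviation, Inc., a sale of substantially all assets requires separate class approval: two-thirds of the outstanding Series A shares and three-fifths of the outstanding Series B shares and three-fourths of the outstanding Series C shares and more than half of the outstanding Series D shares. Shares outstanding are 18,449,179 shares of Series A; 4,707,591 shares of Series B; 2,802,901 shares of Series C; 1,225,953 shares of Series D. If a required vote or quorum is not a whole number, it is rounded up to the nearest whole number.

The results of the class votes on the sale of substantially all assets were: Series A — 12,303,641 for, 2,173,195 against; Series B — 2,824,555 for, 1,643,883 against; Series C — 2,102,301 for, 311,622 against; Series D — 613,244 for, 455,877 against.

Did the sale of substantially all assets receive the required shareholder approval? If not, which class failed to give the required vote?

Series A: 2/3 of 18449179 = 12299452.67, rounded up to 12299453; 12,299,453 required, 12,303,641 in favor — approved.
Series B: 3/5 of 4707591 = 2824554.60, rounded up to 2824555; 2,824,555 required, 2,824,555 in favor — approved.
Series C: 3/4 of 2802901 = 2102175.75, rounded up to 2102176; 2,102,176 required, 2,102,301 in favor — approved.
Series D: a majority of 1225953 is 612977; 612,977 required, 613,244 in favor — approved.

Approved — every class gave the required vote.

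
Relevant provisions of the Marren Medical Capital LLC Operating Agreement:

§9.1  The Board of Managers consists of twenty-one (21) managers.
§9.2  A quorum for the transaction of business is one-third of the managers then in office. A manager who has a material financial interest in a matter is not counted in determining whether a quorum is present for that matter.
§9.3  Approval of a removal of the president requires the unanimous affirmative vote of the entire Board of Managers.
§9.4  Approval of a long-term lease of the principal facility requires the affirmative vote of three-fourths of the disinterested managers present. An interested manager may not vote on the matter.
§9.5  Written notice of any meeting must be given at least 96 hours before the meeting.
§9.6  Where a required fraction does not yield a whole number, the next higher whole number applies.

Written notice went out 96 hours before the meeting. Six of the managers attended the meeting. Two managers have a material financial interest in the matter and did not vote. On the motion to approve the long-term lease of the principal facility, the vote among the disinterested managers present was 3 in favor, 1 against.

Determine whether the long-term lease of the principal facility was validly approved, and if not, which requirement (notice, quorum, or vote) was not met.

Invalid — quorum requirement not satisfied.

Notice: 96 hours given; 96 required (96 ≥ 96). Satisfied.
Quorum: 6 present, but the 2 interested managers do not count, leaving 4. Quorum is 7. Not satisfied.
Vote: the long-term lease of the principal facility requires three-fourths of the disinterested managers present (6 − 2 = 4). 3/4 of 4 = 3, so 3 affirmative votes are needed; 3 voted in favor. Satisfied. (Moot — without a quorum no business can be validly transacted.)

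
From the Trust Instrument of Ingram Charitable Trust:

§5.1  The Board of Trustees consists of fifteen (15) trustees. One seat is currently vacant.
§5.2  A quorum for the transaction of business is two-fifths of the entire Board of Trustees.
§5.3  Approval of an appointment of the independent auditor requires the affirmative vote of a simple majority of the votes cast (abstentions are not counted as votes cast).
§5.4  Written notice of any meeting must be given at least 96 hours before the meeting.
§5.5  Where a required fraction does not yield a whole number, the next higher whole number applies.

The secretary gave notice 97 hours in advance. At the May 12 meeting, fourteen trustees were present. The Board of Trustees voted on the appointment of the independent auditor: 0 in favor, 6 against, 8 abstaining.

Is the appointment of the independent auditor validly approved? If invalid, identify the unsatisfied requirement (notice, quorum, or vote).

Notice: 97 hours given; 96 required (97 ≥ 96). Satisfied.
Quorum: 14 present; quorum is 6. Satisfied.
Vote: the appointment of the independent auditor requires a majority of the votes cast (14 present − 8 abstaining = 6). A majority of 6 is 4, so 4 affirmative votes are needed; 0 voted in favor. Not satisfied.

Invalid — vote requirement not satisfied.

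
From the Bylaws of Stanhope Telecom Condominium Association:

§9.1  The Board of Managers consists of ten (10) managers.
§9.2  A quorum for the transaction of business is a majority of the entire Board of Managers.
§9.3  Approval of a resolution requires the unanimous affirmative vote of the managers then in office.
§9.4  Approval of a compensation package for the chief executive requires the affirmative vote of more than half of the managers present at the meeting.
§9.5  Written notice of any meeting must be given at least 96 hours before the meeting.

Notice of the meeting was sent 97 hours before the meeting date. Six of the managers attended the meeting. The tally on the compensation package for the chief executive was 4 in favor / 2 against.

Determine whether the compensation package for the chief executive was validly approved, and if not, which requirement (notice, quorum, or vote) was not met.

Notice: 97 hours given; 96 required (97 ≥ 96). Satisfied.
Quorum: 6 present; quorum is 6. Satisfied.
Vote: the compensation package for the chief executive requires a majority of the managers present (6). A majority of 6 is 4, so 4 affirmative votes are needed; 4 voted in favor. Satisfied.

Valid — all requirements satisfied.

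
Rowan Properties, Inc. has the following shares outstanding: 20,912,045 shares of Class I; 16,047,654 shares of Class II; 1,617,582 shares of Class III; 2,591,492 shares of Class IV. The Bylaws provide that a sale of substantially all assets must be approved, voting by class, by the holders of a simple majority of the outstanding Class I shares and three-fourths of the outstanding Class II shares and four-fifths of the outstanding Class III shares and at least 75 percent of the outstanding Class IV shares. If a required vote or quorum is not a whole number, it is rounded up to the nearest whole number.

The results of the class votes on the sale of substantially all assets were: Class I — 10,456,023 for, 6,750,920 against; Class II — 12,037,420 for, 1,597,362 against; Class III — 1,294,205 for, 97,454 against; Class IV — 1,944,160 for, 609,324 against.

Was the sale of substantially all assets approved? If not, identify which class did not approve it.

Approved — every class gave the required vote.

Class I: a majority of 20912045 is 10456023; 10,456,023 required, 10,456,023 in favor — approved.
Class II: 3/4 of 16047654 = 12035740.50, rounded up to 12035741; 12,035,741 required, 12,037,420 in favor — approved.
Class III: 4/5 of 1617582 = 1294065.60, rounded up to 1294066; 1,294,066 required, 1,294,205 in favor — approved.
Class IV: 3/4 of 2591492 = 1943619; 1,943,619 required, 1,944,160 in favor — approved.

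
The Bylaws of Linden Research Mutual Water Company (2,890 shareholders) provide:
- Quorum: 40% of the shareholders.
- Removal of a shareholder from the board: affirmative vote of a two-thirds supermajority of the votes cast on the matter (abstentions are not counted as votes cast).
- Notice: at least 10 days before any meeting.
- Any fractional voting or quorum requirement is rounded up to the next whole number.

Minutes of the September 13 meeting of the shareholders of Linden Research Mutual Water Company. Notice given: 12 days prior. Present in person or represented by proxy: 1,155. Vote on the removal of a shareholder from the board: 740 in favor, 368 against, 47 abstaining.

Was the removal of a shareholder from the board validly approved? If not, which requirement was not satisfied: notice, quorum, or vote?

Invalid — quorum requirement not satisfied.

Notice: 12 days given; 10 required. Satisfied.
Quorum: 40% of 2,890 = 1,156; 1,155 present. Not satisfied.
Vote: requires two-thirds of the votes cast (1,155 − 47 abstaining = 1,108); 2/3 of 1108 = 738.67, rounded up to 739, so 739 needed; 740 in favor. Satisfied.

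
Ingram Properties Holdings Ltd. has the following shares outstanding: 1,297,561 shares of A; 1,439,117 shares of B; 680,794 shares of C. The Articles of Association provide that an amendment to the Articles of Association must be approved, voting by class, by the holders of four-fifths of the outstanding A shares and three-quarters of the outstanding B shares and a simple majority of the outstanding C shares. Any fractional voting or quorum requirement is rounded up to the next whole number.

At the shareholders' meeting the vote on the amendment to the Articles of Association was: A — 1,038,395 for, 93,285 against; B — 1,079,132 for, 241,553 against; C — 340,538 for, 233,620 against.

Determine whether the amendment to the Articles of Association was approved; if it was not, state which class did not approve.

A: 4/5 of 1297561 = 1038048.80, rounded up to 1038049; 1,038,049 required, 1,038,395 in favor — approved.
B: 3/4 of 1439117 = 1079337.75, rounded up to 1079338; 1,079,338 required, 1,079,132 in favor — not approved.
C: a majority of 680794 is 340398; 340,398 required, 340,538 in favor — approved.

Not approved — the B shares did not give the required vote.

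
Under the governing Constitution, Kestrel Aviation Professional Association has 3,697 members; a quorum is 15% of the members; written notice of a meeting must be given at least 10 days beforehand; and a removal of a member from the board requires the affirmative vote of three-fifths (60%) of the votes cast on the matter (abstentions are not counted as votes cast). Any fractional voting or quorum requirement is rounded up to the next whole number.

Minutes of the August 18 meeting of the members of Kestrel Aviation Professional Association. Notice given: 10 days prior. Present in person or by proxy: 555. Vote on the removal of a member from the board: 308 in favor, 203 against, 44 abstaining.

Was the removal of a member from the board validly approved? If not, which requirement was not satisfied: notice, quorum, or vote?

Notice: 10 days given; 10 required. Satisfied.
Quorum: 15% of 3,697 = 554.55, rounded up to 555; 555 present. Satisfied.
Vote: requires three-fifths of the votes cast (555 − 44 abstaining = 511); 3/5 of 511 = 306.60, rounded up to 307, so 307 needed; 308 in favor. Satisfied.

Valid — all requirements satisfied.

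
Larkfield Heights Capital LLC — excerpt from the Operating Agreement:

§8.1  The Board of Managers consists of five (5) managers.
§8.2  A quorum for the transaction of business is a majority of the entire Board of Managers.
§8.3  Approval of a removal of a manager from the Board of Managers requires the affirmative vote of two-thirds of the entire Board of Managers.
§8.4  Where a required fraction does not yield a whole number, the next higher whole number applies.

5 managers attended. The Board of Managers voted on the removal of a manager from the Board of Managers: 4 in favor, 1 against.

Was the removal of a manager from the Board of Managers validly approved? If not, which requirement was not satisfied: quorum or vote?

Quorum: 5 present; quorum is 3. Satisfied.
Vote: the removal of a manager from the Board of Managers requires two-thirds of the entire Board of Managers (5). 2/3 of 5 = 3.33, rounded up to 4, so 4 affirmative votes are needed; 4 voted in favor. Satisfied.

Valid — all requirements satisfied.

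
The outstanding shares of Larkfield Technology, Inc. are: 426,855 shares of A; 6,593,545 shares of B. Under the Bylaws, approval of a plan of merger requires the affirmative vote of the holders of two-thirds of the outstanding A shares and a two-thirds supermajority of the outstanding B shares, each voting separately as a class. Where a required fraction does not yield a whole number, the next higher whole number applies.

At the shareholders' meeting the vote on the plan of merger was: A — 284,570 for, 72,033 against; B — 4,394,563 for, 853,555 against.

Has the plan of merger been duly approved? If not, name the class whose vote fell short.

A: 2/3 of 426855 = 284570; 284,570 required, 284,570 in favor — approved.
B: 2/3 of 6593545 = 4395696.67, rounded up to 4395697; 4,395,697 required, 4,394,563 in favor — not approved.

Not approved — the B shares did not give the required vote.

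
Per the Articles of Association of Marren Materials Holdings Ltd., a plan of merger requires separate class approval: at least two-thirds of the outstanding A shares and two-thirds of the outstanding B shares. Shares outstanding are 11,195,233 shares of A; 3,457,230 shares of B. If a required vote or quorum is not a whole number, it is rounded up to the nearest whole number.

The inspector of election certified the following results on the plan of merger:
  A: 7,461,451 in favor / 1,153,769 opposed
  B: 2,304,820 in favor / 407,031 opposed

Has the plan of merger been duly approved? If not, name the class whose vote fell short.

A: 2/3 of 11195233 = 7463488.67, rounded up to 7463489; 7,463,489 required, 7,461,451 in favor — not approved.
B: 2/3 of 3457230 = 2304820; 2,304,820 required, 2,304,820 in favor — approved.

Not approved — the A shares did not give the required vote.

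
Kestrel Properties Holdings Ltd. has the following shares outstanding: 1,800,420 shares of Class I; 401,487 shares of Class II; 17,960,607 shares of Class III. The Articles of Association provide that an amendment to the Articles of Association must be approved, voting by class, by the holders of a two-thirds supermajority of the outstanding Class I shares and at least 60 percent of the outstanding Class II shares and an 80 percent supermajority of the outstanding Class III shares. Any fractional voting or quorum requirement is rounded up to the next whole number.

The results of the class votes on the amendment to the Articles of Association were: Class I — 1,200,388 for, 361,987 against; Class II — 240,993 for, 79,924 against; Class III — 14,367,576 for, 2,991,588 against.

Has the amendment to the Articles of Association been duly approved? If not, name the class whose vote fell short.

Not approved — the Class III shares did not give the required vote.

Class I: 2/3 of 1800420 = 1200280; 1,200,280 required, 1,200,388 in favor — approved.
Class II: 3/5 of 401487 = 240892.20, rounded up to 240893; 240,893 required, 240,993 in favor — approved.
Class III: 4/5 of 17960607 = 14368485.60, rounded up to 14368486; 14,368,486 required, 14,367,576 in favor — not approved.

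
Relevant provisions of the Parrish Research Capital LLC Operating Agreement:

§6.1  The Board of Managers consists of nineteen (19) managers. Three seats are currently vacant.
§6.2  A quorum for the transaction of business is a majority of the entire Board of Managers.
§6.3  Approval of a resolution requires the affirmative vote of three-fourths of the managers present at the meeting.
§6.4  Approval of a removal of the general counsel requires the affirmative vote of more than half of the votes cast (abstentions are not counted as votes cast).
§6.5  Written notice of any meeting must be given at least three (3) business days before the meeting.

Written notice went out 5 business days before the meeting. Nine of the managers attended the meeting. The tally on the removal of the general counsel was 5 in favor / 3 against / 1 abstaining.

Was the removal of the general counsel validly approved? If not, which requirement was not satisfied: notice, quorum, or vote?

Invalid — quorum requirement not satisfied.

Notice: 5 business days given; 3 required (5 ≥ 3). Satisfied.
Quorum: 9 present; quorum is 10. Not satisfied.
Vote: the removal of the general counsel requires a majority of the votes cast (9 present − 1 abstaining = 8). A majority of 8 is 5, so 5 affirmative votes are needed; 5 voted in favor. Satisfied. (Moot — without a quorum no business can be validly transacted.)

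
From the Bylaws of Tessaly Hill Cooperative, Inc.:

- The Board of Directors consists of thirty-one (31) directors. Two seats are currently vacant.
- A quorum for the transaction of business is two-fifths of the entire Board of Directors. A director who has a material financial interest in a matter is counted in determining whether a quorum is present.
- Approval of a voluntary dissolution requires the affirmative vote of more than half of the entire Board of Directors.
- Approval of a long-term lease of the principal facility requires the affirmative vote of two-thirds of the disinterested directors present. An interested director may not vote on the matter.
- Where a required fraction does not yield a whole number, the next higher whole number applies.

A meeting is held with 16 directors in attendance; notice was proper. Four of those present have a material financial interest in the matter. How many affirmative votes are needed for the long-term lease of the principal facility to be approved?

8

The long-term lease of the principal facility requires two-thirds of the disinterested directors present (16 − 4 = 12).
2/3 of 12 = 8.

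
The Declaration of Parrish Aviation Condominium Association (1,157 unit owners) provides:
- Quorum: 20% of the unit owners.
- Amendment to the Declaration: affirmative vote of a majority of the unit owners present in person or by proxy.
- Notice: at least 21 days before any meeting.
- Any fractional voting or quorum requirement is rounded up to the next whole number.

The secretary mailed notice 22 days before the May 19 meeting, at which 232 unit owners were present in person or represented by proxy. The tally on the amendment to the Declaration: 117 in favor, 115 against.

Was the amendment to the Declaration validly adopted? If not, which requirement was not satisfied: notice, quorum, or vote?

Valid — all requirements satisfied.

Notice: 22 days given; 21 required. Satisfied.
Quorum: 20% of 1,157 = 231.40, rounded up to 232; 232 present. Satisfied.
Vote: requires a majority of those present (232); a majority of 232 is 117, so 117 needed; 117 in favor. Satisfied.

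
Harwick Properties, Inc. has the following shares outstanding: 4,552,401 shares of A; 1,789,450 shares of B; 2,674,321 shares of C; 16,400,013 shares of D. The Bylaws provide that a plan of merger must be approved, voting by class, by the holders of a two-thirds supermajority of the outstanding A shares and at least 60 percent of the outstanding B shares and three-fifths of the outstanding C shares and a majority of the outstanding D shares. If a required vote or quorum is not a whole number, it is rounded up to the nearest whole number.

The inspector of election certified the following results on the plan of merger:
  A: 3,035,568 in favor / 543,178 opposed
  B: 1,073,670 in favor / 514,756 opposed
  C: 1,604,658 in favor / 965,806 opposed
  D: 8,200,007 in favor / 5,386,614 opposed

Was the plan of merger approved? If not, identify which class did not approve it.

A: 2/3 of 4552401 = 3034934; 3,034,934 required, 3,035,568 in favor — approved.
B: 3/5 of 1789450 = 1073670; 1,073,670 required, 1,073,670 in favor — approved.
C: 3/5 of 2674321 = 1604592.60, rounded up to 1604593; 1,604,593 required, 1,604,658 in favor — approved.
D: a majority of 16400013 is 8200007; 8,200,007 required, 8,200,007 in favor — approved.

Approved — every class gave the required vote.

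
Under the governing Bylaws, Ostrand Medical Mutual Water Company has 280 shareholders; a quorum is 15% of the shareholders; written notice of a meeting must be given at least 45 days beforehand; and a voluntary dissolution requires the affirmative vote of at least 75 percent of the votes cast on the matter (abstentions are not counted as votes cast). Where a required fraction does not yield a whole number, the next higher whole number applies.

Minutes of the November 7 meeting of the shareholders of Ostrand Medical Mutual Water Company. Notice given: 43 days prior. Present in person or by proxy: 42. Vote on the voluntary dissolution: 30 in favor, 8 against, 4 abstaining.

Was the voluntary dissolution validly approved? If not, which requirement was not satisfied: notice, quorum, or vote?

Invalid — notice requirement not satisfied.

Notice: 43 days given; 45 required. Not satisfied.
Quorum: 15% of 280 = 42; 42 present. Satisfied.
Vote: requires three-fourths of the votes cast (42 − 4 abstaining = 38); 3/4 of 38 = 28.50, rounded up to 29, so 29 needed; 30 in favor. Satisfied.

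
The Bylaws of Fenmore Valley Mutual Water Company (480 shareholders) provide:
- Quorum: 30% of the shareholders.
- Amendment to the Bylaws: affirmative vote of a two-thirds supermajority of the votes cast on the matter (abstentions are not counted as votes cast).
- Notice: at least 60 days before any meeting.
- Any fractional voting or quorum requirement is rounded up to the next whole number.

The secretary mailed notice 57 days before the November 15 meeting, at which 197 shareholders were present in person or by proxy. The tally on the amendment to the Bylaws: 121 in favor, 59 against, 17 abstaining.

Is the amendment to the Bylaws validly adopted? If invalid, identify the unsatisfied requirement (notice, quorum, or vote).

Notice: 57 days given; 60 required. Not satisfied.
Quorum: 30% of 480 = 144; 197 present. Satisfied.
Vote: requires two-thirds of the votes cast (197 − 17 abstaining = 180); 2/3 of 180 = 120, so 120 needed; 121 in favor. Satisfied.

Invalid — notice requirement not satisfied.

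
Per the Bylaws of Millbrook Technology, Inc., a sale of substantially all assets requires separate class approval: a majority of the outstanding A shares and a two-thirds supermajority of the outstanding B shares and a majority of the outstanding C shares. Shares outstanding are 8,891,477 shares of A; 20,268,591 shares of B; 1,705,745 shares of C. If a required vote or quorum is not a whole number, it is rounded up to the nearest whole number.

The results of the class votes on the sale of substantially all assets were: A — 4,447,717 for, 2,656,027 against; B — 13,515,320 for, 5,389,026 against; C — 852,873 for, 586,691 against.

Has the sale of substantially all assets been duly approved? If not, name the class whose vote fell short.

A: a majority of 8891477 is 4445739; 4,445,739 required, 4,447,717 in favor — approved.
B: 2/3 of 20268591 = 13512394; 13,512,394 required, 13,515,320 in favor — approved.
C: a majority of 1705745 is 852873; 852,873 required, 852,873 in favor — approved.

Approved — every class gave the required vote.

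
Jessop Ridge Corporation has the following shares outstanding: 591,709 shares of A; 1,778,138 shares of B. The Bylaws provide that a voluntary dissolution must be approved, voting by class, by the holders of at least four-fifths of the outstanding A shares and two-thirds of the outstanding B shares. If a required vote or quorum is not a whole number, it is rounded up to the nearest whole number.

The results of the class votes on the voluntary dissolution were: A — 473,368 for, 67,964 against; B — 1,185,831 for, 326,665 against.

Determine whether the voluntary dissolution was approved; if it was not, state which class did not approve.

Approved — every class gave the required vote.

A: 4/5 of 591709 = 473367.20, rounded up to 473368; 473,368 required, 473,368 in favor — approved.
B: 2/3 of 1778138 = 1185425.33, rounded up to 1185426; 1,185,426 required, 1,185,831 in favor — approved.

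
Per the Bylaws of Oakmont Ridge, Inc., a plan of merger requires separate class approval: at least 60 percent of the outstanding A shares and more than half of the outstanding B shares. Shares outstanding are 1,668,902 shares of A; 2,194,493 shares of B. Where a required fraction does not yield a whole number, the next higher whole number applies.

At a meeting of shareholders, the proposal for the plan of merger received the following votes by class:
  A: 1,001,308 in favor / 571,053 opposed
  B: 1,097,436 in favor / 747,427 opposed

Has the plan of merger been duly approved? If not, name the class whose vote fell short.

A: 3/5 of 1668902 = 1001341.20, rounded up to 1001342; 1,001,342 required, 1,001,308 in favor — not approved.
B: a majority of 2194493 is 1097247; 1,097,247 required, 1,097,436 in favor — approved.

Not approved — the A shares did not give the required vote.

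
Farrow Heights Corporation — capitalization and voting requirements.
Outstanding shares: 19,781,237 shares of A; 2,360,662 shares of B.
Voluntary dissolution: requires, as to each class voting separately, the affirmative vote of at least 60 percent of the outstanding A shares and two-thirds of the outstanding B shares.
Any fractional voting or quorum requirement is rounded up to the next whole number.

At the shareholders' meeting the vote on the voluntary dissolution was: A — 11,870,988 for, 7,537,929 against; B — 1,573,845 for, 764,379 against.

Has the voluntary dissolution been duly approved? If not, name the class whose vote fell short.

Approved — every class gave the required vote.

A: 3/5 of 19781237 = 11868742.20, rounded up to 11868743; 11,868,743 required, 11,870,988 in favor — approved.
B: 2/3 of 2360662 = 1573774.67, rounded up to 1573775; 1,573,775 required, 1,573,845 in favor — approved.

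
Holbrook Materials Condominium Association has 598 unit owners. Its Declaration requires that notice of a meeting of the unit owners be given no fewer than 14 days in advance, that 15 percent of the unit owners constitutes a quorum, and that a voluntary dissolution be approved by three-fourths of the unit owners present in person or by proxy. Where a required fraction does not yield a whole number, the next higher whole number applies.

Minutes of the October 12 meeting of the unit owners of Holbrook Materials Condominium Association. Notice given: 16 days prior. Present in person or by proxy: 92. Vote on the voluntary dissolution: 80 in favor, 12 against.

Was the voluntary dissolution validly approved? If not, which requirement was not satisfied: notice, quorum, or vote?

Notice: 16 days given; 14 required. Satisfied.
Quorum: 15% of 598 = 89.70, rounded up to 90; 92 present. Satisfied.
Vote: requires three-fourths of those present (92); 3/4 of 92 = 69, so 69 needed; 80 in favor. Satisfied.

Valid — all requirements satisfied.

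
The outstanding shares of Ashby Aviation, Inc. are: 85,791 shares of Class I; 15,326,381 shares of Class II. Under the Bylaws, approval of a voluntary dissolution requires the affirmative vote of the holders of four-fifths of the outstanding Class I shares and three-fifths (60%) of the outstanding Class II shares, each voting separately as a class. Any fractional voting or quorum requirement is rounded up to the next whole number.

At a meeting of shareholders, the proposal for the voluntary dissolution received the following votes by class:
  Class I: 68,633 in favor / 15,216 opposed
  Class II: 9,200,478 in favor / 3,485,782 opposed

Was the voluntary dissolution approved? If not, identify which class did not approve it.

Class I: 4/5 of 85791 = 68632.80, rounded up to 68633; 68,633 required, 68,633 in favor — approved.
Class II: 3/5 of 15326381 = 9195828.60, rounded up to 9195829; 9,195,829 required, 9,200,478 in favor — approved.

Approved — every class gave the required vote.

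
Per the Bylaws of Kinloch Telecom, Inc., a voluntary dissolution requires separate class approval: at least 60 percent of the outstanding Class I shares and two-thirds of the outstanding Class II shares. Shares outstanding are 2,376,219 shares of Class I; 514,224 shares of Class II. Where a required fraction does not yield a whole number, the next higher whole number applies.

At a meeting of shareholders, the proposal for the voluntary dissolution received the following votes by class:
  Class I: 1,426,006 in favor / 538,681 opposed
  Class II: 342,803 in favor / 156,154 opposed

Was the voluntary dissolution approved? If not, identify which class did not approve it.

Class I: 3/5 of 2376219 = 1425731.40, rounded up to 1425732; 1,425,732 required, 1,426,006 in favor — approved.
Class II: 2/3 of 514224 = 342816; 342,816 required, 342,803 in favor — not approved.

Not approved — the Class II shares did not give the required vote.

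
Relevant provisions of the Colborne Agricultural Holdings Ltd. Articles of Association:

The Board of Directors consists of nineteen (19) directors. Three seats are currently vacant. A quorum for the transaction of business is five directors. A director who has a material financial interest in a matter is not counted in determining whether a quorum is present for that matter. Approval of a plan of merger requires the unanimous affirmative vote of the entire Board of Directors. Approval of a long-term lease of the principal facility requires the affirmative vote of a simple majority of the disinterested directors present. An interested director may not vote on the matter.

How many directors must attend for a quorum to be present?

The quorum is fixed at 5.

5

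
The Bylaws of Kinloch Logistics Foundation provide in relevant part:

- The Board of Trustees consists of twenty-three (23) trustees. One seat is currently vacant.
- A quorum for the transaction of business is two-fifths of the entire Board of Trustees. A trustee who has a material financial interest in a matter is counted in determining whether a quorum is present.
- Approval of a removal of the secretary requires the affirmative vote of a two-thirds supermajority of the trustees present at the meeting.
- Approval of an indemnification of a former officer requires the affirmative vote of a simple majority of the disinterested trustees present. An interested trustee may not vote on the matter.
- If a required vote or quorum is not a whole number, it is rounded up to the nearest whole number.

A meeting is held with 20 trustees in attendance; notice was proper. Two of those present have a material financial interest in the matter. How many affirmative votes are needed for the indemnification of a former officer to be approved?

10

The indemnification of a former officer requires a majority of the disinterested trustees present (20 − 2 = 18).
A majority of 18 is 10.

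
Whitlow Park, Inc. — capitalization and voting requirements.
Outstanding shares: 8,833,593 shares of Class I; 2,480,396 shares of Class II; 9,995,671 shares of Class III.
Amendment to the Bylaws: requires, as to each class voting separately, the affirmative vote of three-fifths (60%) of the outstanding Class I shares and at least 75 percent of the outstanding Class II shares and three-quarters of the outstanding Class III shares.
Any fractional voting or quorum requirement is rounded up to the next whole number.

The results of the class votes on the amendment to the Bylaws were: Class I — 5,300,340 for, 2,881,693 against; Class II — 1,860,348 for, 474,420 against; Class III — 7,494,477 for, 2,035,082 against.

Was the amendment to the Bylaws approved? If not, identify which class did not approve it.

Class I: 3/5 of 8833593 = 5300155.80, rounded up to 5300156; 5,300,156 required, 5,300,340 in favor — approved.
Class II: 3/4 of 2480396 = 1860297; 1,860,297 required, 1,860,348 in favor — approved.
Class III: 3/4 of 9995671 = 7496753.25, rounded up to 7496754; 7,496,754 required, 7,494,477 in favor — not approved.

Not approved — the Class III shares did not give the required vote.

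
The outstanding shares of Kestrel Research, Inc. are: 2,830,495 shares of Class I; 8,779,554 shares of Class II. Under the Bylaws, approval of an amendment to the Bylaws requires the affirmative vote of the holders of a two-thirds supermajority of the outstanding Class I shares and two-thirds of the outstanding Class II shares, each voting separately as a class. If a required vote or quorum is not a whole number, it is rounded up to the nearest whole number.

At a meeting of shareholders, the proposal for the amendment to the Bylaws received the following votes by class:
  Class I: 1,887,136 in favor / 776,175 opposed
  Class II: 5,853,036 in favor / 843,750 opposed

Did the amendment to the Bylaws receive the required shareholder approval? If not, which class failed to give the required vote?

Approved — every class gave the required vote.

Class I: 2/3 of 2830495 = 1886996.67, rounded up to 1886997; 1,886,997 required, 1,887,136 in favor — approved.
Class II: 2/3 of 8779554 = 5853036; 5,853,036 required, 5,853,036 in favor — approved.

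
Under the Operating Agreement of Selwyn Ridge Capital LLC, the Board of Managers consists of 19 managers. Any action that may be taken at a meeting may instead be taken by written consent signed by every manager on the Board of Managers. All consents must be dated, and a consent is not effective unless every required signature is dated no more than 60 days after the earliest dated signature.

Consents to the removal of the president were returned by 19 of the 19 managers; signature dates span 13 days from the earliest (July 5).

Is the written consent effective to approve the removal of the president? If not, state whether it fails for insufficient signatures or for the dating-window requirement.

Signatures required: all of 19 — unanimous means all 19, so 19 needed; 19 signed. Sufficient.
Dating window: the latest signature is 13 days after the earliest; the limit is 60 days. Within the window.

Effective — both the signature and dating-window requirements are satisfied.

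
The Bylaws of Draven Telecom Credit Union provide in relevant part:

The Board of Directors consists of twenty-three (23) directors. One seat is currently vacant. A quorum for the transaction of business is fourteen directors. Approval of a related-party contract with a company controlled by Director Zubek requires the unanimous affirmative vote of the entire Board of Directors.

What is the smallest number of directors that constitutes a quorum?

14

The quorum is fixed at 14.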